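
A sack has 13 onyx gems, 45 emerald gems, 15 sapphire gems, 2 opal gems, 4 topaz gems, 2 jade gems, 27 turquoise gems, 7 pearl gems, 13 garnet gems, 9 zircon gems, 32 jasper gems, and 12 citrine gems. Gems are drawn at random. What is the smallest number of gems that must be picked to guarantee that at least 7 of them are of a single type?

63

Pigeonhole: the 12 types are the holes; the gems drawn are the pigeons.
To avoid 7 of any one type, the worst case takes at most 6 of each type, or every gem of a type that has fewer than 6.
That gives 6 + 6 + 6 + 2 + 4 + 2 + 6 + 6 + 6 + 6 + 6 + 6 = 62 gems with no type reaching 7.
The next gem forces some type to 7, so 62 + 1 = 63.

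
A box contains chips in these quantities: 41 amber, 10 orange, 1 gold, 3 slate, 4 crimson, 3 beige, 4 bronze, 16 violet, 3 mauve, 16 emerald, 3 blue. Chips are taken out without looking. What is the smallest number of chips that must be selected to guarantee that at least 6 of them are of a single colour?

An adversary could hand out at most 5 chips per colour (7 colours run out sooner): 5 + 5 + 1 + 3 + 4 + 3 + 4 + 5 + 3 + 5 + 3 = 41 chips and still no colour has 6.
By the pigeonhole principle, one more chip lands in a colour already at 5, so 42 draws are enough and 41 are not.

42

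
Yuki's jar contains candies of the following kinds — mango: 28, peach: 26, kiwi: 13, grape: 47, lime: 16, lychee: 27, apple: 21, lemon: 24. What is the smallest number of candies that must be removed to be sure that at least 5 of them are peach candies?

In the worst case for collecting peach candies, every non-peach candy comes out first.
There are 28 + 13 + 47 + 16 + 27 + 21 + 24 = 176 non-peach candies altogether.
After those, each further candy must be peach, so 176 + 5 = 181 draws guarantee 5 peach candies.

181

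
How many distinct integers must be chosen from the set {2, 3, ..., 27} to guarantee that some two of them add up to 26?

16

A set avoiding the sum 26 can contain at most one of each pair {x, 26−x}, plus the 4 elements whose complement lies outside the range or equal to its own complement.
The integers 13, …, 27 (15 of them) are such a set: any two sum to at least 13+14 = 27 > 26.
Pigeonhole: any 16th integer completes one of the 11 pairs, so 16 choices force a sum of 26.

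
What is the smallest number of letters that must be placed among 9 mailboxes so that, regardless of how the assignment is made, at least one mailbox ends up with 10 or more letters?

82

With 81 letters one could put exactly 9 in each of the 9 mailboxes, and no mailbox would reach 10.
By pigeonhole, one more letter must land in a mailbox that already has 9, giving it 10.
So 9 × 9 + 1 = 82 letters are required.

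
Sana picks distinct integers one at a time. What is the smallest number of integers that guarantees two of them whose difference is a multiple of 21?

22

Integers whose pairwise differences are multiples of 21 are exactly those sharing a remainder mod 21. The 21 residue classes mod 21 are the pigeonholes.
With 21 integers one could put 1 in each residue class and have no class reach 2.
The 22nd integer pushes some class to 2, so 21·1 + 1 = 22.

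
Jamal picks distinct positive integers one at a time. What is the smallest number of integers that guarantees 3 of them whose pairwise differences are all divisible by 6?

13

Integers whose pairwise differences are multiples of 6 are exactly those sharing a remainder mod 6. The 6 residue classes mod 6 are the pigeonholes.
With 12 integers one could put 2 in each residue class and have no class reach 3.
The 13th integer pushes some class to 3, so 6·2 + 1 = 13.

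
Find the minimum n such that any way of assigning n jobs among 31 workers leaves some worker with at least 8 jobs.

218

With 217 jobs one could put exactly 7 in each of the 31 workers, and no worker would reach 8.
One more job must land in a worker that already has 7, giving it 8.
So 31 × 7 + 1 = 218 jobs are required.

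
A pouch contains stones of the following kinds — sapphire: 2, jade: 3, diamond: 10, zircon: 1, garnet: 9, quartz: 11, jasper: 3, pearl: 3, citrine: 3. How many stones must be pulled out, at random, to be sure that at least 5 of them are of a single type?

28

The 9 types are the holes; the stones drawn are the pigeons.
To avoid 5 of any one type, the worst case takes at most 4 of each type, or every stone of a type that has fewer than 4.
That gives 2 + 3 + 4 + 1 + 4 + 4 + 3 + 3 + 3 = 27 stones with no type reaching 5.
The next stone forces some type to 5, so 27 + 1 = 28.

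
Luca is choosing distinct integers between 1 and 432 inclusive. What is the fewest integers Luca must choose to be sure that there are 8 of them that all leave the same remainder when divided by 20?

141

By the pigeonhole principle, the 20 residue classes mod 20 are the pigeonholes.
With 140 integers one could put 7 in each residue class and have no class reach 8.
The 141st integer pushes some class to 8, so 20·7 + 1 = 141.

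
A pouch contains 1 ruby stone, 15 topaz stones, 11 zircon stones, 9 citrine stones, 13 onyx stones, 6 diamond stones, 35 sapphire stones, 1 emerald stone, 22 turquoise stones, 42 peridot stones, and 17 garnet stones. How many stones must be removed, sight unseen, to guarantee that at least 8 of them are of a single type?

By the pigeonhole principle, put each drawn stone into a box by type. The largest draw with every box below 8 takes min(count, 7) from each type; types with fewer than 7 contribute all they have.
Σ min(cᵢ, 7) = 1 + 7 + 7 + 7 + 7 + 6 + 7 + 1 + 7 + 7 + 7 = 64.
Draw number 64 + 1 = 65 must push one box to 8.

65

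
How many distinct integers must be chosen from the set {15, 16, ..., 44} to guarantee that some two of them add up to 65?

A set avoiding the sum 65 can contain at most one of each pair {x, 65−x}, plus the 6 elements whose complement lies outside the range.
The integers 15, …, 32 (18 of them) are such a set: any two sum to at least 15+16 = 31 and at most 31+32 = 63 < 65.
By the pigeonhole principle, any 19th integer completes one of the 12 pairs, so 19 choices force a sum of 65.

19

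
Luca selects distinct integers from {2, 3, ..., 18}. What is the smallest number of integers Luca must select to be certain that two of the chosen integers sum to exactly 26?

Two chosen integers sum to 26 exactly when both halves of some pair {x, 26−x} with 8 ≤ x ≤ 26−x ≤ 18 are chosen — 5 such pairs.
The remaining 7 elements (those with no distinct partner in range) can never complete a 26-sum, so the worst case takes all of them and one from each pair: 7 + 5 = 12.
By the pigeonhole principle, the 13th integer has to be the second member of some pair, so 12 + 1 = 13.

13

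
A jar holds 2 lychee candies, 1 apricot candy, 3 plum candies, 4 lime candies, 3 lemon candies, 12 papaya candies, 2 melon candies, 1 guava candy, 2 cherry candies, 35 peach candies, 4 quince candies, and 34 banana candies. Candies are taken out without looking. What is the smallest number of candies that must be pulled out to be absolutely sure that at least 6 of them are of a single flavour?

Pigeonhole: the 12 flavours are the holes; the candies drawn are the pigeons.
To avoid 6 of any one flavour, the worst case takes at most 5 of each flavour, or every candy of a flavour that has fewer than 5.
That gives 2 + 1 + 3 + 4 + 3 + 5 + 2 + 1 + 2 + 5 + 4 + 5 = 37 candies with no flavour reaching 6.
The next candy forces some flavour to 6, so 37 + 1 = 38.

38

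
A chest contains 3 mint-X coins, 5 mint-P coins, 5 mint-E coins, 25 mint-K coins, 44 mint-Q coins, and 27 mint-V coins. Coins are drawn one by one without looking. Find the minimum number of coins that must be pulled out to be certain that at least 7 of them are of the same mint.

32

The 6 mints are the holes; the coins drawn are the pigeons.
To avoid 7 of any one mint, the worst case takes at most 6 of each mint, or every coin of a mint that has fewer than 6.
That gives 3 + 5 + 5 + 6 + 6 + 6 = 31 coins with no mint reaching 7.
The next coin forces some mint to 7, so 31 + 1 = 32.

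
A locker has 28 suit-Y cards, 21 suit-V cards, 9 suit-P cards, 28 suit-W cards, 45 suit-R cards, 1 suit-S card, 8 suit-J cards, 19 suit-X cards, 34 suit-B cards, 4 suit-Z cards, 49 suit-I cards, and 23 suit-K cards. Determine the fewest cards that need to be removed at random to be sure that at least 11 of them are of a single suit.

Pigeonhole: put each drawn card into a box by suit. The largest draw with every box below 11 takes min(count, 10) from each suit; suits with fewer than 10 contribute all they have.
Σ min(cᵢ, 10) = 10 + 10 + 9 + 10 + 10 + 1 + 8 + 10 + 10 + 4 + 10 + 10 = 102.
Draw number 102 + 1 = 103 must push one box to 11.

103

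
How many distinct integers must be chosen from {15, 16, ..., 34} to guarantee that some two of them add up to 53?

Group the elements by complementary pair {x, 53−x}: {19,34}, {20,33}, {21,32}, …, giving 8 two-element pairs and 4 integers whose partner 53−x falls outside [15,34].
Pigeonhole: treating each of those 12 groups as a pigeonhole, one can pick one integer per group — 12 integers — with no two summing to 53.
The 13th integer lands in an occupied pair, forcing a sum of 53.

13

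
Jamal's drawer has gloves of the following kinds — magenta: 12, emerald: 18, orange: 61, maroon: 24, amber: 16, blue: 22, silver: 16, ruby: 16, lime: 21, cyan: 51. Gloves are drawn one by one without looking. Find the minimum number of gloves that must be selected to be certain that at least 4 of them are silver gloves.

In the worst case for collecting silver gloves, every non-silver glove comes out first.
There are 12 + 18 + 61 + 24 + 16 + 22 + 16 + 21 + 51 = 241 non-silver gloves altogether.
After those, each further glove must be silver, so 241 + 4 = 245 draws guarantee 4 silver gloves.

245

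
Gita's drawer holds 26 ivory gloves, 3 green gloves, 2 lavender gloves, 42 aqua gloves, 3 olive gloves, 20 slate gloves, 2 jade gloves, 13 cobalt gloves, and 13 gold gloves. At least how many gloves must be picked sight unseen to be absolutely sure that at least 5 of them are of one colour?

31

By pigeonhole, put each drawn glove into a box by colour. The largest draw with every box below 5 takes min(count, 4) from each colour; colours with fewer than 4 contribute all they have.
Σ min(cᵢ, 4) = 4 + 3 + 2 + 4 + 3 + 4 + 2 + 4 + 4 = 30.
Draw number 30 + 1 = 31 must push one box to 5.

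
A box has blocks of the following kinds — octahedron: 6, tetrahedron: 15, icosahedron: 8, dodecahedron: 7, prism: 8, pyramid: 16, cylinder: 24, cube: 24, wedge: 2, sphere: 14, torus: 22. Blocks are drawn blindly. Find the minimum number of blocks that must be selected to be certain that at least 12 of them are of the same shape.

The 11 shapes are the holes; the blocks drawn are the pigeons.
To avoid 12 of any one shape, the worst case takes at most 11 of each shape, or every block of a shape that has fewer than 11.
That gives 6 + 11 + 8 + 7 + 8 + 11 + 11 + 11 + 2 + 11 + 11 = 97 blocks with no shape reaching 12.
The next block forces some shape to 12, so 97 + 1 = 98.

98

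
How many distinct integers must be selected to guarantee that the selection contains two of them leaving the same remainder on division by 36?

The 36 residue classes mod 36 are the pigeonholes.
With 36 integers one could put 1 in each residue class and have no class reach 2.
The 37th integer pushes some class to 2, so 36·1 + 1 = 37.

37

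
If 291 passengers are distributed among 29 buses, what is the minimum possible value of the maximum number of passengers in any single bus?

The 29 buses are the holes and the 291 passengers are the pigeons.
If every bus held at most 10 passengers, the total would be at most 29 × 10 = 290, which is less than 291.
So some bus holds at least ⌈291/29⌉ = 11 passengers.

11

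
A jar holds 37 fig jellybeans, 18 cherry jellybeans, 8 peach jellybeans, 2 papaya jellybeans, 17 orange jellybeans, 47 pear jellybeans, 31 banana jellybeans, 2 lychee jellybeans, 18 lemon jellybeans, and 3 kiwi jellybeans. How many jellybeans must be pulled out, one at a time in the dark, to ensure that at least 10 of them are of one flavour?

An adversary could hand out at most 9 jellybeans per flavour (4 flavours run out sooner): 9 + 9 + 8 + 2 + 9 + 9 + 9 + 2 + 9 + 3 = 69 jellybeans and still no flavour has 10.
Pigeonhole: one more jellybean lands in a flavour already at 9, so 70 draws are enough and 69 are not.

70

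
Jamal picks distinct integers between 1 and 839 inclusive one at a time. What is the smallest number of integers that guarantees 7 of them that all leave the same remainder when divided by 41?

247

By the pigeonhole principle, the 41 residue classes mod 41 are the pigeonholes.
With 246 integers one could put 6 in each residue class and have no class reach 7.
The 247th integer pushes some class to 7, so 41·6 + 1 = 247.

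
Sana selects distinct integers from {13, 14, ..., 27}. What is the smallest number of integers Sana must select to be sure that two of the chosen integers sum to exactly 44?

11

Group the elements by complementary pair {x, 44−x}: {17,27}, {18,26}, {19,25}, …, giving 5 two-element pairs, the single value 22 (it cannot pair with itself since the integers are distinct), and 4 integers whose partner 44−x falls outside [13,27].
By the pigeonhole principle, treating each of those 10 groups as a pigeonhole, one can pick one integer per group — 10 integers — with no two summing to 44.
The 11th integer lands in an occupied pair, forcing a sum of 44.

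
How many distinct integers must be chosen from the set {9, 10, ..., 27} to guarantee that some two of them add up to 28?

A set avoiding the sum 28 can contain at most one of each pair {x, 28−x}, plus the 9 elements whose complement lies outside the range or equal to its own complement.
The integers 14, …, 27 (14 of them) are such a set: any two sum to at least 14+15 = 29 > 28.
Any 15th integer completes one of the 5 pairs, so 15 choices force a sum of 28.

15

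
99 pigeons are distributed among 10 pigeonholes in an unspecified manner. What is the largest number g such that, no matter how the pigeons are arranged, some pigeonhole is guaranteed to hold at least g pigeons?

The 10 pigeonholes are the holes and the 99 pigeons are the pigeons.
If every pigeonhole held at most 9 pigeons, the total would be at most 10 × 9 = 90, which is less than 99.
So some pigeonhole holds at least ⌈99/10⌉ = 10 pigeons.

10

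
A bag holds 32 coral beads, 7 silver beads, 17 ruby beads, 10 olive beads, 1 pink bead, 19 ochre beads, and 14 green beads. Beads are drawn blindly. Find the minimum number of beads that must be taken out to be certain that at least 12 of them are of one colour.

An adversary could hand out at most 11 beads per colour (silver, olive, pink run out sooner): 11 + 7 + 11 + 10 + 1 + 11 + 11 = 62 beads and still no colour has 12.
Pigeonhole: one more bead lands in a colour already at 11, so 63 draws are enough and 62 are not.

63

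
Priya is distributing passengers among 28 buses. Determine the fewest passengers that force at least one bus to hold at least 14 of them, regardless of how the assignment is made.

With 364 passengers one could put exactly 13 in each of the 28 buses, and no bus would reach 14.
By the pigeonhole principle, one more passenger must land in a bus that already has 13, giving it 14.
So 28 × 13 + 1 = 365 passengers are required.

365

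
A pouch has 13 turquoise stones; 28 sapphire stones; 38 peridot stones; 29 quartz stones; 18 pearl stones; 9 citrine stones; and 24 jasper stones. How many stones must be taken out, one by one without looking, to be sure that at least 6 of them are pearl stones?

147

In the worst case for collecting pearl stones, every non-pearl stone comes out first.
There are 13 + 28 + 38 + 29 + 9 + 24 = 141 non-pearl stones altogether.
After those, each further stone must be pearl, so 141 + 6 = 147 draws guarantee 6 pearl stones.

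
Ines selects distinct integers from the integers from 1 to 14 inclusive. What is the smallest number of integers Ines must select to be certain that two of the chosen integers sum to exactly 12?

Two chosen integers sum to 12 exactly when both halves of some pair {x, 12−x} with 1 ≤ x ≤ 12−x ≤ 11 are chosen — 5 such pairs.
The remaining 4 elements (those with no distinct partner in range) can never complete a 12-sum, so the worst case takes all of them and one from each pair: 4 + 5 = 9.
The 10th integer has to be the second member of some pair, so 9 + 1 = 10.

10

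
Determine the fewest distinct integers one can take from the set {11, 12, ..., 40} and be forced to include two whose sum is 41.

Two chosen integers sum to 41 exactly when both halves of some pair {x, 41−x} with 11 ≤ x ≤ 41−x ≤ 30 are chosen — 10 such pairs.
The remaining 10 elements (those with no distinct partner in range) can never complete a 41-sum, so the worst case takes all of them and one from each pair: 10 + 10 = 20.
By the pigeonhole principle, the 21st integer has to be the second member of some pair, so 20 + 1 = 21.

21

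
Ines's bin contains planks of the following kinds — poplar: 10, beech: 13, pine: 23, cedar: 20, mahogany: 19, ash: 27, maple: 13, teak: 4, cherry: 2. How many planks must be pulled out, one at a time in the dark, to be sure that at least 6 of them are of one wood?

Put each drawn plank into a box by wood. The largest draw with every box below 6 takes min(count, 5) from each wood; woods with fewer than 5 contribute all they have.
Σ min(cᵢ, 5) = 5 + 5 + 5 + 5 + 5 + 5 + 5 + 4 + 2 = 41.
Draw number 41 + 1 = 42 must push one box to 6.

42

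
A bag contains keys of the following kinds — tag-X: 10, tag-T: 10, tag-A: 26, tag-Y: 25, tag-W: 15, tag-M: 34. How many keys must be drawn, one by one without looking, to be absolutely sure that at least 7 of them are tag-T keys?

In the worst case for collecting tag-T keys, every non-tag-T key comes out first.
There are 10 + 26 + 25 + 15 + 34 = 110 non-tag-T keys altogether.
After those, each further key must be tag-T, so 110 + 7 = 117 draws guarantee 7 tag-T keys.

117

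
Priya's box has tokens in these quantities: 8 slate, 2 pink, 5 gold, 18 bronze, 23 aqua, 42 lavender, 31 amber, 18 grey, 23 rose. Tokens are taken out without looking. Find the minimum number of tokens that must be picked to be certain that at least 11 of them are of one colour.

76

The 9 colours are the holes; the tokens drawn are the pigeons.
To avoid 11 of any one colour, the worst case takes at most 10 of each colour, or every token of a colour that has fewer than 10.
That gives 8 + 2 + 5 + 10 + 10 + 10 + 10 + 10 + 10 = 75 tokens with no colour reaching 11.
The next token forces some colour to 11, so 75 + 1 = 76.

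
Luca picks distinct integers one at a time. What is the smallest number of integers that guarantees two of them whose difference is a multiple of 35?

Integers whose pairwise differences are multiples of 35 are exactly those sharing a remainder mod 35. The 35 residue classes mod 35 are the pigeonholes.
With 35 integers one could put 1 in each residue class and have no class reach 2.
The 36th integer pushes some class to 2, so 35·1 + 1 = 36.

36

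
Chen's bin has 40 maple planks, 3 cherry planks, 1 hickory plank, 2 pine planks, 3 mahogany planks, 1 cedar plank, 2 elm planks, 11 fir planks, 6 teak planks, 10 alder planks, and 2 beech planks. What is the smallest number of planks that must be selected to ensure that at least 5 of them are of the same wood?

31

By pigeonhole, put each drawn plank into a box by wood. The largest draw with every box below 5 takes min(count, 4) from each wood; woods with fewer than 4 contribute all they have.
Σ min(cᵢ, 4) = 4 + 3 + 1 + 2 + 3 + 1 + 2 + 4 + 4 + 4 + 2 = 30.
Draw number 30 + 1 = 31 must push one box to 5.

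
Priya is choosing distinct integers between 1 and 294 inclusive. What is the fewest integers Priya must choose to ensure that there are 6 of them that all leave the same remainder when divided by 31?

156

By the pigeonhole principle, the 31 residue classes mod 31 are the pigeonholes.
With 155 integers one could put 5 in each residue class and have no class reach 6.
The 156th integer pushes some class to 6, so 31·5 + 1 = 156.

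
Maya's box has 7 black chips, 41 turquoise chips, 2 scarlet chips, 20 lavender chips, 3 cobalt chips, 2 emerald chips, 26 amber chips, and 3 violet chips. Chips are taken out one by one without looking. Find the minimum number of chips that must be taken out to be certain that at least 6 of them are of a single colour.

31

Put each drawn chip into a box by colour. The largest draw with every box below 6 takes min(count, 5) from each colour; colours with fewer than 5 contribute all they have.
Σ min(cᵢ, 5) = 5 + 5 + 2 + 5 + 3 + 2 + 5 + 3 = 30.
Draw number 30 + 1 = 31 must push one box to 6.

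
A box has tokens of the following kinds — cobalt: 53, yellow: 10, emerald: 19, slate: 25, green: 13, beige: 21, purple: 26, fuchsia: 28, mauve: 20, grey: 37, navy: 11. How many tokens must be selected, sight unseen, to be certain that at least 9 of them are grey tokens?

In the worst case for collecting grey tokens, every non-grey token comes out first.
There are 53 + 10 + 19 + 25 + 13 + 21 + 26 + 28 + 20 + 11 = 226 non-grey tokens altogether.
After those, each further token must be grey, so 226 + 9 = 235 draws guarantee 9 grey tokens.

235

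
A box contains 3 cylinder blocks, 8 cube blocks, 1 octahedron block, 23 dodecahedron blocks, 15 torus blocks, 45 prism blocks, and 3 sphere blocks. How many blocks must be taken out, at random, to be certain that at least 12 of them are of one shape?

By the pigeonhole principle, the 7 shapes are the holes; the blocks drawn are the pigeons.
To avoid 12 of any one shape, the worst case takes at most 11 of each shape, or every block of a shape that has fewer than 11.
That gives 3 + 8 + 1 + 11 + 11 + 11 + 3 = 48 blocks with no shape reaching 12.
The next block forces some shape to 12, so 48 + 1 = 49.

49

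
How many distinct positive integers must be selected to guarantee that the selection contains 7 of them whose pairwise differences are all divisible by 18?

Integers whose pairwise differences are multiples of 18 are exactly those sharing a remainder mod 18. The 18 residue classes mod 18 are the pigeonholes.
With 108 integers one could put 6 in each residue class and have no class reach 7.
The 109th integer pushes some class to 7, so 18·6 + 1 = 109.

109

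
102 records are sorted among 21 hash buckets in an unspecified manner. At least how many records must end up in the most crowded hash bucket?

Pigeonhole: the 21 hash buckets are the holes and the 102 records are the pigeons.
If every hash bucket held at most 4 records, the total would be at most 21 × 4 = 84, which is less than 102.
So some hash bucket holds at least ⌈102/21⌉ = 5 records.

5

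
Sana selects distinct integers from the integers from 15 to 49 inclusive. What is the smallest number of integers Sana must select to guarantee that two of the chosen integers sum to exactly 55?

23

Two chosen integers sum to 55 exactly when both halves of some pair {x, 55−x} with 15 ≤ x ≤ 55−x ≤ 40 are chosen — 13 such pairs.
The remaining 9 elements (those with no distinct partner in range) can never complete a 55-sum, so the worst case takes all of them and one from each pair: 9 + 13 = 22.
The 23rd integer has to be the second member of some pair, so 22 + 1 = 23.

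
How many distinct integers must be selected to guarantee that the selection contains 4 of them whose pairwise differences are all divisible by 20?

Integers whose pairwise differences are multiples of 20 are exactly those sharing a remainder mod 20. Pigeonhole: the 20 residue classes mod 20 are the pigeonholes.
With 60 integers one could put 3 in each residue class and have no class reach 4.
The 61st integer pushes some class to 4, so 20·3 + 1 = 61.

61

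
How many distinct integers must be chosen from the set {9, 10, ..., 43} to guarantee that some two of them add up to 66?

26

Group the elements by complementary pair {x, 66−x}: {23,43}, {24,42}, {25,41}, …, giving 10 two-element pairs, the single value 33 (it cannot pair with itself since the integers are distinct), and 14 integers whose partner 66−x falls outside [9,43].
Pigeonhole: treating each of those 25 groups as a pigeonhole, one can pick one integer per group — 25 integers — with no two summing to 66.
The 26th integer lands in an occupied pair, forcing a sum of 66.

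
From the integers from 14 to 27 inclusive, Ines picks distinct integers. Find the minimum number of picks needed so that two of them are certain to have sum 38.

Two chosen integers sum to 38 exactly when both halves of some pair {x, 38−x} with 14 ≤ x ≤ 38−x ≤ 24 are chosen — 5 such pairs.
The remaining 4 elements (those with no distinct partner in range) can never complete a 38-sum, so the worst case takes all of them and one from each pair: 4 + 5 = 9.
By the pigeonhole principle, the 10th integer has to be the second member of some pair, so 9 + 1 = 10.

10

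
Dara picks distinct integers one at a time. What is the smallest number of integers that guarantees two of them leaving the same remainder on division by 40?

41

The 40 residue classes mod 40 are the pigeonholes.
With 40 integers one could put 1 in each residue class and have no class reach 2.
The 41st integer pushes some class to 2, so 40·1 + 1 = 41.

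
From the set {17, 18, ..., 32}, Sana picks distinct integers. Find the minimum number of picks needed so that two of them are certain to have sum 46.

11

Group the elements by complementary pair {x, 46−x}: {17,29}, {18,28}, {19,27}, …, giving 6 two-element pairs, the single value 23 (it cannot pair with itself since the integers are distinct), and 3 integers whose partner 46−x falls outside [17,32].
By pigeonhole, treating each of those 10 groups as a pigeonhole, one can pick one integer per group — 10 integers — with no two summing to 46.
The 11th integer lands in an occupied pair, forcing a sum of 46.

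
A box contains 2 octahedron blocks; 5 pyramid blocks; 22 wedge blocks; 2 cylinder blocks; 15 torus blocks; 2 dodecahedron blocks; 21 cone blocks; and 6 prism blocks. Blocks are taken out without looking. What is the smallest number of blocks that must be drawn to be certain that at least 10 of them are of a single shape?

45

An adversary could hand out at most 9 blocks per shape (5 shapes run out sooner): 2 + 5 + 9 + 2 + 9 + 2 + 9 + 6 = 44 blocks and still no shape has 10.
One more block lands in a shape already at 9, so 45 draws are enough and 44 are not.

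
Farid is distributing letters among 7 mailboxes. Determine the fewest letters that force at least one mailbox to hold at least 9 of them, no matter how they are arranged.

With 56 letters one could put exactly 8 in each of the 7 mailboxes, and no mailbox would reach 9.
One more letter must land in a mailbox that already has 8, giving it 9.
So 7 × 8 + 1 = 57 letters are required.

57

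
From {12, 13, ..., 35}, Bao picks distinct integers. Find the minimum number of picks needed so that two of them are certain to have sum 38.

A set avoiding the sum 38 can contain at most one of each pair {x, 38−x}, plus the 10 elements whose complement lies outside the range or equal to its own complement.
The integers 19, …, 35 (17 of them) are such a set: any two sum to at least 19+20 = 39 > 38.
Any 18th integer completes one of the 7 pairs, so 18 choices force a sum of 38.

18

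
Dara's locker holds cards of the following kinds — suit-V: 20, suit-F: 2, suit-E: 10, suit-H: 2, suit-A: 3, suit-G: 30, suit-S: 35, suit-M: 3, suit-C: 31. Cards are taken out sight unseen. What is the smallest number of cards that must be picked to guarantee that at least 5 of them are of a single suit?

31

An adversary could hand out at most 4 cards per suit (4 suits run out sooner): 4 + 2 + 4 + 2 + 3 + 4 + 4 + 3 + 4 = 30 cards and still no suit has 5.
By the pigeonhole principle, one more card lands in a suit already at 4, so 31 draws are enough and 30 are not.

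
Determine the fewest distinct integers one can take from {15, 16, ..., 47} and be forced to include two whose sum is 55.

21

A set avoiding the sum 55 can contain at most one of each pair {x, 55−x}, plus the 7 elements whose complement lies outside the range.
The integers 28, …, 47 (20 of them) are such a set: any two sum to at least 28+29 = 57 > 55.
Any 21st integer completes one of the 13 pairs, so 21 choices force a sum of 55.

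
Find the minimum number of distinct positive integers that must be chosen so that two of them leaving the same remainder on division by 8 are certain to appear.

The 8 residue classes mod 8 are the pigeonholes.
With 8 integers one could put 1 in each residue class and have no class reach 2.
The 9th integer pushes some class to 2, so 8·1 + 1 = 9.

9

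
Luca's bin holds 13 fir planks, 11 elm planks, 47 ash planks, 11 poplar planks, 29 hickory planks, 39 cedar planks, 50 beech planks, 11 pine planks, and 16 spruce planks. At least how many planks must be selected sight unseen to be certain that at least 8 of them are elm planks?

In the worst case for collecting elm planks, every non-elm plank comes out first.
There are 13 + 47 + 11 + 29 + 39 + 50 + 11 + 16 = 216 non-elm planks altogether.
After those, each further plank must be elm, so 216 + 8 = 224 draws guarantee 8 elm planks.

224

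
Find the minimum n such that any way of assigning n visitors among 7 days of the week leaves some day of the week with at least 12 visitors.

78

With 77 visitors one could put exactly 11 in each of the 7 days of the week, and no day of the week would reach 12.
By the pigeonhole principle, one more visitor must land in a day of the week that already has 11, giving it 12.
So 7 × 11 + 1 = 78 visitors are required.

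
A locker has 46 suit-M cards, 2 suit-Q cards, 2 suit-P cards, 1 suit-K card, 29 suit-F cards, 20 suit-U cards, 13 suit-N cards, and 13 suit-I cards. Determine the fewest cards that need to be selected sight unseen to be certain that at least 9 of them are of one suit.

An adversary could hand out at most 8 cards per suit (suit-Q, suit-P, suit-K run out sooner): 8 + 2 + 2 + 1 + 8 + 8 + 8 + 8 = 45 cards and still no suit has 9.
One more card lands in a suit already at 8, so 46 draws are enough and 45 are not.

46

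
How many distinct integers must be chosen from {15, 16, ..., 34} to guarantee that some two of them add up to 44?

14

Two chosen integers sum to 44 exactly when both halves of some pair {x, 44−x} with 15 ≤ x ≤ 44−x ≤ 29 are chosen — 7 such pairs.
The remaining 6 elements (those with no distinct partner in range) can never complete a 44-sum, so the worst case takes all of them and one from each pair: 6 + 7 = 13.
The 14th integer has to be the second member of some pair, so 13 + 1 = 14.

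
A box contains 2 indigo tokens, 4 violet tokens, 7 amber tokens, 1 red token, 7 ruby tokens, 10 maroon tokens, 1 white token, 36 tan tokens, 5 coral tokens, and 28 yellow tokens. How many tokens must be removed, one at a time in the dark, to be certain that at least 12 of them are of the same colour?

An adversary could hand out at most 11 tokens per colour (8 colours run out sooner): 2 + 4 + 7 + 1 + 7 + 10 + 1 + 11 + 5 + 11 = 59 tokens and still no colour has 12.
By the pigeonhole principle, one more token lands in a colour already at 11, so 60 draws are enough and 59 are not.

60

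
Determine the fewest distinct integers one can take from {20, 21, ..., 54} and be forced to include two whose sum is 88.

26

Group the elements by complementary pair {x, 88−x}: {34,54}, {35,53}, {36,52}, …, giving 10 two-element pairs, the single value 44 (it cannot pair with itself since the integers are distinct), and 14 integers whose partner 88−x falls outside [20,54].
Pigeonhole: treating each of those 25 groups as a pigeonhole, one can pick one integer per group — 25 integers — with no two summing to 88.
The 26th integer lands in an occupied pair, forcing a sum of 88.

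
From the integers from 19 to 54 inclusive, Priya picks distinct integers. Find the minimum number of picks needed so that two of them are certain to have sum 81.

Group the elements by complementary pair {x, 81−x}: {27,54}, {28,53}, {29,52}, …, giving 14 two-element pairs and 8 integers whose partner 81−x falls outside [19,54].
Pigeonhole: treating each of those 22 groups as a pigeonhole, one can pick one integer per group — 22 integers — with no two summing to 81.
The 23rd integer lands in an occupied pair, forcing a sum of 81.

23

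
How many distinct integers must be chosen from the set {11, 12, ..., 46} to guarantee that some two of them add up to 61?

Group the elements by complementary pair {x, 61−x}: {15,46}, {16,45}, {17,44}, …, giving 16 two-element pairs and 4 integers whose partner 61−x falls outside [11,46].
Treating each of those 20 groups as a pigeonhole, one can pick one integer per group — 20 integers — with no two summing to 61.
The 21st integer lands in an occupied pair, forcing a sum of 61.

21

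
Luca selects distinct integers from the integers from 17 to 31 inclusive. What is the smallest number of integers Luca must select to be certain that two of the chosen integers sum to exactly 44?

11

Two chosen integers sum to 44 exactly when both halves of some pair {x, 44−x} with 17 ≤ x ≤ 44−x ≤ 27 are chosen — 5 such pairs.
The remaining 5 elements (those with no distinct partner in range) can never complete a 44-sum, so the worst case takes all of them and one from each pair: 5 + 5 = 10.
Pigeonhole: the 11th integer has to be the second member of some pair, so 10 + 1 = 11.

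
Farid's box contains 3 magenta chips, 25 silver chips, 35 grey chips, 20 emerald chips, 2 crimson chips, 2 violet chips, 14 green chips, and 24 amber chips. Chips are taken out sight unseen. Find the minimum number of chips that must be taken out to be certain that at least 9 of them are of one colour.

48

By pigeonhole, put each drawn chip into a box by colour. The largest draw with every box below 9 takes min(count, 8) from each colour; colours with fewer than 8 contribute all they have.
Σ min(cᵢ, 8) = 3 + 8 + 8 + 8 + 2 + 2 + 8 + 8 = 47.
Draw number 47 + 1 = 48 must push one box to 9.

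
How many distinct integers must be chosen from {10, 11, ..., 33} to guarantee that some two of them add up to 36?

17

A set avoiding the sum 36 can contain at most one of each pair {x, 36−x}, plus the 8 elements whose complement lies outside the range or equal to its own complement.
The integers 18, …, 33 (16 of them) are such a set: any two sum to at least 18+19 = 37 > 36.
Any 17th integer completes one of the 8 pairs, so 17 choices force a sum of 36.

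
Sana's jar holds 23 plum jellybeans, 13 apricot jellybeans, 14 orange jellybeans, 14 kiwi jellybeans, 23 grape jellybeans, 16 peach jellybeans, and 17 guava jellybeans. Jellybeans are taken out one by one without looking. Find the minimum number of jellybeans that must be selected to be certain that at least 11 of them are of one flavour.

71

An adversary could hand out at most 10 jellybeans per flavour: 10 + 10 + 10 + 10 + 10 + 10 + 10 = 70 jellybeans and still no flavour has 11.
One more jellybean lands in a flavour already at 10, so 71 draws are enough and 70 are not.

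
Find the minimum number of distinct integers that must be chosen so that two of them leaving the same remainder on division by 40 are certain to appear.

41

By the pigeonhole principle, the 40 residue classes mod 40 are the pigeonholes.
With 40 integers one could put 1 in each residue class and have no class reach 2.
The 41st integer pushes some class to 2, so 40·1 + 1 = 41.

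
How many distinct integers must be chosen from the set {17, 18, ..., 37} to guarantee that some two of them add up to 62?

16

Two chosen integers sum to 62 exactly when both halves of some pair {x, 62−x} with 25 ≤ x ≤ 62−x ≤ 37 are chosen — 6 such pairs.
The remaining 9 elements (those with no distinct partner in range) can never complete a 62-sum, so the worst case takes all of them and one from each pair: 9 + 6 = 15.
The 16th integer has to be the second member of some pair, so 15 + 1 = 16.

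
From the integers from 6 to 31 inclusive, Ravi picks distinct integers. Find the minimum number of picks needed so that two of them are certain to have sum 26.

A set avoiding the sum 26 can contain at most one of each pair {x, 26−x}, plus the 12 elements whose complement lies outside the range or equal to its own complement.
The integers 13, …, 31 (19 of them) are such a set: any two sum to at least 13+14 = 27 > 26.
By pigeonhole, any 20th integer completes one of the 7 pairs, so 20 choices force a sum of 26.

20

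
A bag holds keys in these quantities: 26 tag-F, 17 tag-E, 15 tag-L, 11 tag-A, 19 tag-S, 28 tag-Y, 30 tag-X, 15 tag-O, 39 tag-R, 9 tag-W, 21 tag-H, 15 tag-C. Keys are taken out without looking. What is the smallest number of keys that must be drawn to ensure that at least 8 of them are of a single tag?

An adversary could hand out at most 7 keys per tag: 7 + 7 + 7 + 7 + 7 + 7 + 7 + 7 + 7 + 7 + 7 + 7 = 84 keys and still no tag has 8.
Pigeonhole: one more key lands in a tag already at 7, so 85 draws are enough and 84 are not.

85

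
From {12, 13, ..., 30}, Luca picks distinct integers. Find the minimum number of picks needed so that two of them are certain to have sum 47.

Two chosen integers sum to 47 exactly when both halves of some pair {x, 47−x} with 17 ≤ x ≤ 47−x ≤ 30 are chosen — 7 such pairs.
The remaining 5 elements (those with no distinct partner in range) can never complete a 47-sum, so the worst case takes all of them and one from each pair: 5 + 7 = 12.
The 13th integer has to be the second member of some pair, so 12 + 1 = 13.

13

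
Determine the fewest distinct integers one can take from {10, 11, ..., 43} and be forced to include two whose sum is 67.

A set avoiding the sum 67 can contain at most one of each pair {x, 67−x}, plus the 14 elements whose complement lies outside the range.
The integers 10, …, 33 (24 of them) are such a set: any two sum to at least 10+11 = 21 and at most 32+33 = 65 < 67.
Pigeonhole: any 25th integer completes one of the 10 pairs, so 25 choices force a sum of 67.

25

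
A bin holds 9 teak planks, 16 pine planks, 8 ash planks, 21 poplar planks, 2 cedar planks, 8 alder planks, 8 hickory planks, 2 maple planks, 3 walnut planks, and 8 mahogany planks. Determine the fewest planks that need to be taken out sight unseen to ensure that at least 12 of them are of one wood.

Put each drawn plank into a box by wood. The largest draw with every box below 12 takes min(count, 11) from each wood; woods with fewer than 11 contribute all they have.
Σ min(cᵢ, 11) = 9 + 11 + 8 + 11 + 2 + 8 + 8 + 2 + 3 + 8 = 70.
Draw number 70 + 1 = 71 must push one box to 12.

71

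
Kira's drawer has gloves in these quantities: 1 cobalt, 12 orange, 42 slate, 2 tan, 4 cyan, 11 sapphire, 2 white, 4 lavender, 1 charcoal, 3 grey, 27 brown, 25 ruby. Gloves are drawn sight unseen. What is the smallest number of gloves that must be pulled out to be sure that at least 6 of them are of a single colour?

By pigeonhole, the 12 colours are the holes; the gloves drawn are the pigeons.
To avoid 6 of any one colour, the worst case takes at most 5 of each colour, or every glove of a colour that has fewer than 5.
That gives 1 + 5 + 5 + 2 + 4 + 5 + 2 + 4 + 1 + 3 + 5 + 5 = 42 gloves with no colour reaching 6.
The next glove forces some colour to 6, so 42 + 1 = 43.

43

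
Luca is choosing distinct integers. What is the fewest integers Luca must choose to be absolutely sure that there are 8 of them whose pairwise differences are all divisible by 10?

Integers whose pairwise differences are multiples of 10 are exactly those sharing a remainder mod 10. Pigeonhole: the 10 residue classes mod 10 are the pigeonholes.
With 70 integers one could put 7 in each residue class and have no class reach 8.
The 71st integer pushes some class to 8, so 10·7 + 1 = 71.

71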